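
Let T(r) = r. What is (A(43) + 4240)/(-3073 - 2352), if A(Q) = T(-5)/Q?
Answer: -5209/6665 ≈ -0.78155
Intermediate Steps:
A(Q) = -5/Q
(A(43) + 4240)/(-3073 - 2352) = (-5/43 + 4240)/(-3073 - 2352) = (-5*1/43 + 4240)/(-5425) = (-5/43 + 4240)*(-1/5425) = (182315/43)*(-1/5425) = -5209/6665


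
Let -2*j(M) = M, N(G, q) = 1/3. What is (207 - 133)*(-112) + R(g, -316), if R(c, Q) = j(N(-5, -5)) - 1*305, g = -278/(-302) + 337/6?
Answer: -51559/6 ≈ -8593.2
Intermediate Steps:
N(G, q) = ⅓
g = 51721/906 (g = -278*(-1/302) + 337*(⅙) = 139/151 + 337/6 = 51721/906 ≈ 57.087)
j(M) = -M/2
R(c, Q) = -1831/6 (R(c, Q) = -½*⅓ - 1*305 = -⅙ - 305 = -1831/6)
(207 - 133)*(-112) + R(g, -316) = (207 - 133)*(-112) - 1831/6 = 74*(-112) - 1831/6 = -8288 - 1831/6 = -51559/6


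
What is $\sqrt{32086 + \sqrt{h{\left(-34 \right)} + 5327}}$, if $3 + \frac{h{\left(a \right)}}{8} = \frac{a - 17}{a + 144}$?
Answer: $\frac{\sqrt{97060150 + 55 \sqrt{16030355}}}{55} \approx 179.33$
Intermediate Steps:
$h{\left(a \right)} = -24 + \frac{8 \left(-17 + a\right)}{144 + a}$ ($h{\left(a \right)} = -24 + 8 \frac{a - 17}{a + 144} = -24 + 8 \frac{-17 + a}{144 + a} = -24 + \frac{8 \left(-17 + a\right)}{144 + a}$)
$\sqrt{32086 + \sqrt{h{\left(-34 \right)} + 5327}} = \sqrt{32086 + \sqrt{\frac{8 \left(-449 - -68\right)}{144 - 34} + 5327}} = \sqrt{32086 + \sqrt{\frac{8 \left(-449 + 68\right)}{110} + 5327}} = \sqrt{32086 + \sqrt{8 \cdot \frac{1}{110} \left(-381\right) + 5327}} = \sqrt{32086 + \sqrt{- \frac{1524}{55} + 5327}} = \sqrt{32086 + \sqrt{\frac{291461}{55}}} = \sqrt{32086 + \frac{\sqrt{16030355}}{55}}$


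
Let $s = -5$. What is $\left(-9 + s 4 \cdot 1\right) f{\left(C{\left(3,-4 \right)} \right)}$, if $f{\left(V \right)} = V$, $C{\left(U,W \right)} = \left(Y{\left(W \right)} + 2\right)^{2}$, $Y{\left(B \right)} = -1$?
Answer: $-29$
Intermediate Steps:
$C{\left(U,W \right)} = 1$ ($C{\left(U,W \right)} = \left(-1 + 2\right)^{2} = 1^{2} = 1$)
$\left(-9 + s 4 \cdot 1\right) f{\left(C{\left(3,-4 \right)} \right)} = \left(-9 + \left(-5\right) 4 \cdot 1\right) 1 = \left(-9 - 20\right) 1 = \left(-29\right) 1 = -29$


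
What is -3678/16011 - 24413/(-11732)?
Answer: 115908749/62613684 ≈ 1.8512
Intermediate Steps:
-3678/16011 - 24413/(-11732) = -3678*1/16011 - 24413*(-1/11732) = -1226/5337 + 24413/11732 = 115908749/62613684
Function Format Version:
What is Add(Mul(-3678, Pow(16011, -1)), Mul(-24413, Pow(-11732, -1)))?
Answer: Rational(115908749, 62613684) ≈ 1.8512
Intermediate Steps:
Add(Mul(-3678, Pow(16011, -1)), Mul(-24413, Pow(-11732, -1))) = Add(Mul(-3678, Rational(1, 16011)), Mul(-24413, Rational(-1, 11732))) = Add(Rational(-1226, 5337), Rational(24413, 11732)) = Rational(115908749, 62613684)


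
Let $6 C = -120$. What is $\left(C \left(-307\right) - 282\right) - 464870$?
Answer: $-459012$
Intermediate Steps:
$C = -20$ ($C = \frac{1}{6} \left(-120\right) = -20$)
$\left(C \left(-307\right) - 282\right) - 464870 = \left(\left(-20\right) \left(-307\right) - 282\right) - 464870 = \left(6140 - 282\right) - 464870 = 5858 - 464870 = -459012$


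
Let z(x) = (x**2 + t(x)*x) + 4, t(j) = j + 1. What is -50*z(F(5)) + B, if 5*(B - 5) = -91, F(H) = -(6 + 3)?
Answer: -39316/5 ≈ -7863.2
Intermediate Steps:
t(j) = 1 + j
F(H) = -9 (F(H) = -1*9 = -9)
B = -66/5 (B = 5 + (1/5)*(-91) = 5 - 91/5 = -66/5 ≈ -13.200)
z(x) = 4 + x**2 + x*(1 + x) (z(x) = (x**2 + (1 + x)*x) + 4 = (x**2 + x*(1 + x)) + 4 = 4 + x**2 + x*(1 + x))
-50*z(F(5)) + B = -50*(4 - 9 + 2*(-9)**2) - 66/5 = -50*(4 - 9 + 2*81) - 66/5 = -50*(4 - 9 + 162) - 66/5 = -50*157 - 66/5 = -7850 - 66/5 = -39316/5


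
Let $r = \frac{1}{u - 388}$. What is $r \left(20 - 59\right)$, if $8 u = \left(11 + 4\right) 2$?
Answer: $\frac{156}{1537} \approx 0.1015$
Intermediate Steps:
$u = \frac{15}{4}$ ($u = \frac{\left(11 + 4\right) 2}{8} = \frac{15 \cdot 2}{8} = \frac{1}{8} \cdot 30 = \frac{15}{4} \approx 3.75$)
$r = - \frac{4}{1537}$ ($r = \frac{1}{\frac{15}{4} - 388} = \frac{1}{- \frac{1537}{4}} = - \frac{4}{1537} \approx -0.0026025$)
$r \left(20 - 59\right) = - \frac{4 \left(20 - 59\right)}{1537} = \left(- \frac{4}{1537}\right) \left(-39\right) = \frac{156}{1537}$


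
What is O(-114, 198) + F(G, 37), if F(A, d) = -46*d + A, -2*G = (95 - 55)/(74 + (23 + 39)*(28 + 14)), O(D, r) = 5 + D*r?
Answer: -32496201/1339 ≈ -24269.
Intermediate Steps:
G = -10/1339 (G = -(95 - 55)/(2*(74 + (23 + 39)*(28 + 14))) = -20/(74 + 62*42) = -20/(74 + 2604) = -20/2678 = -1/2*20/1339 = -10/1339 ≈ -0.0074683)
F(A, d) = A - 46*d
O(-114, 198) + F(G, 37) = (5 - 114*198) + (-10/1339 - 46*37) = (5 - 22572) + (-10/1339 - 1702) = -22567 - 2278988/1339 = -32496201/1339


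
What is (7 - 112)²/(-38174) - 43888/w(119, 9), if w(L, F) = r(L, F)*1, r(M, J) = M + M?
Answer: -839002231/4542706 ≈ -184.69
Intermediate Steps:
r(M, J) = 2*M
w(L, F) = 2*L (w(L, F) = (2*L)*1 = 2*L)
(7 - 112)²/(-38174) - 43888/w(119, 9) = (7 - 112)²/(-38174) - 43888/(2*119) = (-105)²*(-1/38174) - 43888/238 = 11025*(-1/38174) - 43888*1/238 = -11025/38174 - 21944/119 = -839002231/4542706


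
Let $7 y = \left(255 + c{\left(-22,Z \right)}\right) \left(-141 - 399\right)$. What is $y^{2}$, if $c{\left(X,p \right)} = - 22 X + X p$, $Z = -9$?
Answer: $\frac{256015760400}{49} \approx 5.2248 \cdot 10^{9}$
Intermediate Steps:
$y = - \frac{505980}{7}$ ($y = \frac{\left(255 - 22 \left(-22 - 9\right)\right) \left(-141 - 399\right)}{7} = \frac{\left(255 - -682\right) \left(-540\right)}{7} = \frac{\left(255 + 682\right) \left(-540\right)}{7} = \frac{937 \left(-540\right)}{7} = \frac{1}{7} \left(-505980\right) = - \frac{505980}{7} \approx -72283.0$)
$y^{2} = \left(- \frac{505980}{7}\right)^{2} = \frac{256015760400}{49}$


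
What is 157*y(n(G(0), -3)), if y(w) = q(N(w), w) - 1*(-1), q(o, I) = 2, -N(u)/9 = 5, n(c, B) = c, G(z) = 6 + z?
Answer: 471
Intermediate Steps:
N(u) = -45 (N(u) = -9*5 = -45)
y(w) = 3 (y(w) = 2 - 1*(-1) = 2 + 1 = 3)
157*y(n(G(0), -3)) = 157*3 = 471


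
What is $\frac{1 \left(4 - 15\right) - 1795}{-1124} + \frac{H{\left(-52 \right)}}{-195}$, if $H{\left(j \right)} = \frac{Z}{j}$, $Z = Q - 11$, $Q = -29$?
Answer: $\frac{456697}{284934} \approx 1.6028$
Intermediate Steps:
$Z = -40$ ($Z = -29 - 11 = -40$)
$H{\left(j \right)} = - \frac{40}{j}$
$\frac{1 \left(4 - 15\right) - 1795}{-1124} + \frac{H{\left(-52 \right)}}{-195} = \frac{1 \left(4 - 15\right) - 1795}{-1124} + \frac{\left(-40\right) \frac{1}{-52}}{-195} = \left(1 \left(-11\right) - 1795\right) \left(- \frac{1}{1124}\right) + \left(-40\right) \left(- \frac{1}{52}\right) \left(- \frac{1}{195}\right) = \left(-11 - 1795\right) \left(- \frac{1}{1124}\right) + \frac{10}{13} \left(- \frac{1}{195}\right) = \left(-1806\right) \left(- \frac{1}{1124}\right) - \frac{2}{507} = \frac{903}{562} - \frac{2}{507} = \frac{456697}{284934}$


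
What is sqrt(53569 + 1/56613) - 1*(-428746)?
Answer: 428746 + sqrt(171690346890174)/56613 ≈ 4.2898e+5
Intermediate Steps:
sqrt(53569 + 1/56613) - 1*(-428746) = sqrt(53569 + 1/56613) + 428746 = sqrt(3032701798/56613) + 428746 = sqrt(171690346890174)/56613 + 428746 = 428746 + sqrt(171690346890174)/56613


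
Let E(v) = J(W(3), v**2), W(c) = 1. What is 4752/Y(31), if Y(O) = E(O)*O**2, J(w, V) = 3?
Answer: 1584/961 ≈ 1.6483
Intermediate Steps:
E(v) = 3
Y(O) = 3*O**2
4752/Y(31) = 4752/((3*31**2)) = 4752/((3*961)) = 4752/2883 = 4752*(1/2883) = 1584/961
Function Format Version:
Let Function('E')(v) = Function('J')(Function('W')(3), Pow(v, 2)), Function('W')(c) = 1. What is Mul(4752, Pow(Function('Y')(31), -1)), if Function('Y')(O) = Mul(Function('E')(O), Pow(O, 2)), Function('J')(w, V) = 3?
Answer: Rational(1584, 961) ≈ 1.6483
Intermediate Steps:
Function('E')(v) = 3
Function('Y')(O) = Mul(3, Pow(O, 2))
Mul(4752, Pow(Function('Y')(31), -1)) = Mul(4752, Pow(Mul(3, Pow(31, 2)), -1)) = Mul(4752, Pow(Mul(3, 961), -1)) = Mul(4752, Pow(2883, -1)) = Mul(4752, Rational(1, 2883)) = Rational(1584, 961)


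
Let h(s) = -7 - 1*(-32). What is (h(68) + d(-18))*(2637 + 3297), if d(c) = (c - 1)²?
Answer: 2290524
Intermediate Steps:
h(s) = 25 (h(s) = -7 + 32 = 25)
d(c) = (-1 + c)²
(h(68) + d(-18))*(2637 + 3297) = (25 + (-1 - 18)²)*(2637 + 3297) = (25 + (-19)²)*5934 = (25 + 361)*5934 = 386*5934 = 2290524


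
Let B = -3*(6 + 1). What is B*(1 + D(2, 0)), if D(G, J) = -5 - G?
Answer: 126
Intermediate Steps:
B = -21 (B = -3*7 = -21)
B*(1 + D(2, 0)) = -21*(1 + (-5 - 1*2)) = -21*(1 + (-5 - 2)) = -21*(1 - 7) = -21*(-6) = 126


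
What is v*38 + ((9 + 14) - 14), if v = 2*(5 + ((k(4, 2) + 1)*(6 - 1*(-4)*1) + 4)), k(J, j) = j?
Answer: 2973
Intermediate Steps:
v = 78 (v = 2*(5 + ((2 + 1)*(6 - 1*(-4)*1) + 4)) = 2*(5 + (3*(6 + 4*1) + 4)) = 2*(5 + (3*(6 + 4) + 4)) = 2*(5 + (3*10 + 4)) = 2*(5 + (30 + 4)) = 2*(5 + 34) = 2*39 = 78)
v*38 + ((9 + 14) - 14) = 78*38 + ((9 + 14) - 14) = 2964 + (23 - 14) = 2964 + 9 = 2973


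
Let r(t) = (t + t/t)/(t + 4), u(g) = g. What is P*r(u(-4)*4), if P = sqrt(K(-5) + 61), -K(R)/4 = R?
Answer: 45/4 ≈ 11.250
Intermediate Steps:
K(R) = -4*R
r(t) = (1 + t)/(4 + t) (r(t) = (t + 1)/(4 + t) = (1 + t)/(4 + t))
P = 9 (P = sqrt(-4*(-5) + 61) = sqrt(20 + 61) = sqrt(81) = 9)
P*r(u(-4)*4) = 9*((1 - 4*4)/(4 - 4*4)) = 9*((1 - 16)/(4 - 16)) = 9*(-15/(-12)) = 9*(-1/12*(-15)) = 9*(5/4) = 45/4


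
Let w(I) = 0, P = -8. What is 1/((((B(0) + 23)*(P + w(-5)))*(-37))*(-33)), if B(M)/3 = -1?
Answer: -1/195360 ≈ -5.1188e-6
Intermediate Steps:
B(M) = -3 (B(M) = 3*(-1) = -3)
1/((((B(0) + 23)*(P + w(-5)))*(-37))*(-33)) = 1/((((-3 + 23)*(-8 + 0))*(-37))*(-33)) = 1/(((20*(-8))*(-37))*(-33)) = 1/(-160*(-37)*(-33)) = 1/(5920*(-33)) = 1/(-195360) = -1/195360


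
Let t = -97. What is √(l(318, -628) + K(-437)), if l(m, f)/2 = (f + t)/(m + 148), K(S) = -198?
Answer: I*√10918147/233 ≈ 14.181*I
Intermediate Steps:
l(m, f) = 2*(-97 + f)/(148 + m) (l(m, f) = 2*((f - 97)/(m + 148)) = 2*((-97 + f)/(148 + m)) = 2*(-97 + f)/(148 + m))
√(l(318, -628) + K(-437)) = √(2*(-97 - 628)/(148 + 318) - 198) = √(2*(-725)/466 - 198) = √(2*(1/466)*(-725) - 198) = √(-725/233 - 198) = √(-46859/233) = I*√10918147/233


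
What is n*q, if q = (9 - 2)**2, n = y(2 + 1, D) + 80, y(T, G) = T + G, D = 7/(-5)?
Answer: 19992/5 ≈ 3998.4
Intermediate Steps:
D = -7/5 (D = 7*(-1/5) = -7/5 ≈ -1.4000)
y(T, G) = G + T
n = 408/5 (n = (-7/5 + (2 + 1)) + 80 = (-7/5 + 3) + 80 = 8/5 + 80 = 408/5 ≈ 81.600)
q = 49 (q = 7**2 = 49)
n*q = (408/5)*49 = 19992/5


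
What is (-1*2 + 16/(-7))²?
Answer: 900/49 ≈ 18.367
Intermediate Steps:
(-1*2 + 16/(-7))² = (-2 + 16*(-⅐))² = (-2 - 16/7)² = (-30/7)² = 900/49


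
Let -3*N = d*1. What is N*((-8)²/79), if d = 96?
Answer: -2048/79 ≈ -25.924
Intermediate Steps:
N = -32 ≈ -32.000
N*((-8)²/79) = -32*(-8)²/79 = -2048/79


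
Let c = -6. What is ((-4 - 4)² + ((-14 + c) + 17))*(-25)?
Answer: -1525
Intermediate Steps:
((-4 - 4)² + ((-14 + c) + 17))*(-25) = ((-4 - 4)² + ((-14 - 6) + 17))*(-25) = ((-8)² + (-20 + 17))*(-25) = (64 - 3)*(-25) = 61*(-25) = -1525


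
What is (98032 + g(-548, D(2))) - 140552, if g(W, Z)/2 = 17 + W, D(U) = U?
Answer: -43582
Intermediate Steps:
g(W, Z) = 34 + 2*W (g(W, Z) = 2*(17 + W) = 34 + 2*W)
(98032 + g(-548, D(2))) - 140552 = (98032 + (34 + 2*(-548))) - 140552 = (98032 + (34 - 1096)) - 140552 = (98032 - 1062) - 140552 = 96970 - 140552 = -43582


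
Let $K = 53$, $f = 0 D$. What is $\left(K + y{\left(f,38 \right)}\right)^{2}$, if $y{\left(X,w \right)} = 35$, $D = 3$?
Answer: $7744$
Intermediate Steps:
$f = 0$ ($f = 0 \cdot 3 = 0$)
$\left(K + y{\left(f,38 \right)}\right)^{2} = \left(53 + 35\right)^{2} = 88^{2} = 7744$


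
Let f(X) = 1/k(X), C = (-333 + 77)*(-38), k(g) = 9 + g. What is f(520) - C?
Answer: -5146111/529 ≈ -9728.0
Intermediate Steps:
C = 9728 (C = -256*(-38) = 9728)
f(X) = 1/(9 + X)
f(520) - C = 1/(9 + 520) - 1*9728 = 1/529 - 9728 = -5146111/529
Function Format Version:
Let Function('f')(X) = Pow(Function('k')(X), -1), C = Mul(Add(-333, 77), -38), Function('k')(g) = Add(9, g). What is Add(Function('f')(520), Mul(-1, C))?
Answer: Rational(-5146111, 529) ≈ -9728.0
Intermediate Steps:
C = 9728 (C = Mul(-256, -38) = 9728)
Function('f')(X) = Pow(Add(9, X), -1)
Add(Function('f')(520), Mul(-1, C)) = Add(Pow(Add(9, 520), -1), Mul(-1, 9728)) = Add(Pow(529, -1), -9728) = Add(Rational(1, 529), -9728) = Rational(-5146111, 529)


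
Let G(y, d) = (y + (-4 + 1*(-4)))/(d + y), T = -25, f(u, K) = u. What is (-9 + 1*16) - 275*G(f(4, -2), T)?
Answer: -953/21 ≈ -45.381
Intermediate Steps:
G(y, d) = (-8 + y)/(d + y) (G(y, d) = (y + (-4 - 4))/(d + y) = (y - 8)/(d + y) = (-8 + y)/(d + y))
(-9 + 1*16) - 275*G(f(4, -2), T) = (-9 + 1*16) - 275*(-8 + 4)/(-25 + 4) = (-9 + 16) - 275*(-4)/(-21) = 7 - (-275)*(-4)/21 = 7 - 275*4/21 = 7 - 1100/21 = -953/21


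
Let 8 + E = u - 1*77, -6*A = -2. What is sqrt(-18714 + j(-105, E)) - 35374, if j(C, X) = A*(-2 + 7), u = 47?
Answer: -35374 + I*sqrt(168411)/3 ≈ -35374.0 + 136.79*I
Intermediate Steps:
A = 1/3 (A = -1/6*(-2) = 1/3 ≈ 0.33333)
E = -38 (E = -8 + (47 - 1*77) = -8 + (47 - 77) = -8 - 30 = -38)
j(C, X) = 5/3 (j(C, X) = (-2 + 7)/3 = (1/3)*5 = 5/3)
sqrt(-18714 + j(-105, E)) - 35374 = sqrt(-18714 + 5/3) - 35374 = sqrt(-56137/3) - 35374 = I*sqrt(168411)/3 - 35374 = -35374 + I*sqrt(168411)/3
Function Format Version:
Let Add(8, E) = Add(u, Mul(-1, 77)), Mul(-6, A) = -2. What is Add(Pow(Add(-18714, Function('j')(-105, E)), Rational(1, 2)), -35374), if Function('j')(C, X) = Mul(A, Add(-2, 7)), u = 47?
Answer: Add(-35374, Mul(Rational(1, 3), I, Pow(168411, Rational(1, 2)))) ≈ Add(-35374., Mul(136.79, I))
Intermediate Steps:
A = Rational(1, 3) (A = Mul(Rational(-1, 6), -2) = Rational(1, 3) ≈ 0.33333)
E = -38 (E = Add(-8, Add(47, Mul(-1, 77))) = Add(-8, Add(47, -77)) = Add(-8, -30) = -38)
Function('j')(C, X) = Rational(5, 3) (Function('j')(C, X) = Mul(Rational(1, 3), Add(-2, 7)) = Mul(Rational(1, 3), 5) = Rational(5, 3))
Add(Pow(Add(-18714, Function('j')(-105, E)), Rational(1, 2)), -35374) = Add(Pow(Add(-18714, Rational(5, 3)), Rational(1, 2)), -35374) = Add(Pow(Rational(-56137, 3), Rational(1, 2)), -35374) = Add(Mul(Rational(1, 3), I, Pow(168411, Rational(1, 2))), -35374) = Add(-35374, Mul(Rational(1, 3), I, Pow(168411, Rational(1, 2))))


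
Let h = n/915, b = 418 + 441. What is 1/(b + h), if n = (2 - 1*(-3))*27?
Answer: 61/52408 ≈ 0.0011639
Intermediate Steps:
b = 859
n = 135 (n = (2 + 3)*27 = 5*27 = 135)
h = 9/61 (h = 135/915 = 135*(1/915) = 9/61 ≈ 0.14754)
1/(b + h) = 1/(859 + 9/61) = 1/(52408/61) = 61/52408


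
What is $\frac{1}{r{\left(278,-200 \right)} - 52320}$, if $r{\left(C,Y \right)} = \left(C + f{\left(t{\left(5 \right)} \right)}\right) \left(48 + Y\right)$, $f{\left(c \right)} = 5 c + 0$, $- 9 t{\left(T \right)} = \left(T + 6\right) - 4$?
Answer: $- \frac{9}{845864} \approx -1.064 \cdot 10^{-5}$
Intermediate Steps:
$t{\left(T \right)} = - \frac{2}{9} - \frac{T}{9}$ ($t{\left(T \right)} = - \frac{\left(T + 6\right) - 4}{9} = - \frac{\left(6 + T\right) - 4}{9} = - \frac{2 + T}{9} = - \frac{2}{9} - \frac{T}{9}$)
$f{\left(c \right)} = 5 c$
$r{\left(C,Y \right)} = \left(48 + Y\right) \left(- \frac{35}{9} + C\right)$ ($r{\left(C,Y \right)} = \left(C + 5 \left(- \frac{2}{9} - \frac{5}{9}\right)\right) \left(48 + Y\right) = \left(C + 5 \left(- \frac{7}{9}\right)\right) \left(48 + Y\right) = \left(C - \frac{35}{9}\right) \left(48 + Y\right) = \left(- \frac{35}{9} + C\right) \left(48 + Y\right) = \left(48 + Y\right) \left(- \frac{35}{9} + C\right)$)
$\frac{1}{r{\left(278,-200 \right)} - 52320} = \frac{1}{\left(- \frac{560}{3} + 48 \cdot 278 - - \frac{7000}{9} + 278 \left(-200\right)\right) - 52320} = \frac{1}{\left(- \frac{560}{3} + 13344 + \frac{7000}{9} - 55600\right) - 52320} = \frac{1}{- \frac{374984}{9} - 52320} = \frac{1}{- \frac{845864}{9}} = - \frac{9}{845864}$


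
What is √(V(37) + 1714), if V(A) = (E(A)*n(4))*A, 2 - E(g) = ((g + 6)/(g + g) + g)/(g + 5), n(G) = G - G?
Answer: √1714 ≈ 41.401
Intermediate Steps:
n(G) = 0
E(g) = 2 - (g + (6 + g)/(2*g))/(5 + g) (E(g) = 2 - ((g + 6)/(g + g) + g)/(g + 5) = 2 - ((6 + g)/((2*g)) + g)/(5 + g) = 2 - ((6 + g)*(1/(2*g)) + g)/(5 + g) = 2 - ((6 + g)/(2*g) + g)/(5 + g) = 2 - (g + (6 + g)/(2*g))/(5 + g))
V(A) = 0 (V(A) = (((-3 + A² + 19*A/2)/(A*(5 + A)))*0)*A = 0*A = 0)
√(V(37) + 1714) = √(0 + 1714) = √1714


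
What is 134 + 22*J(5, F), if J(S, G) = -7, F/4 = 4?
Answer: -20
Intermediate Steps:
F = 16 (F = 4*4 = 16)
134 + 22*J(5, F) = 134 + 22*(-7) = 134 - 154 = -20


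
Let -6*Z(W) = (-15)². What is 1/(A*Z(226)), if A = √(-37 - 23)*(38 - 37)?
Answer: I*√15/1125 ≈ 0.0034427*I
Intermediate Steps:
Z(W) = -75/2 (Z(W) = -⅙*(-15)² = -⅙*225 = -75/2)
A = 2*I*√15 (A = √(-60)*1 = (2*I*√15)*1 = 2*I*√15 ≈ 7.746*I)
1/(A*Z(226)) = 1/(((2*I*√15))*(-75/2)) = -I*√15/30*(-2/75) = I*√15/1125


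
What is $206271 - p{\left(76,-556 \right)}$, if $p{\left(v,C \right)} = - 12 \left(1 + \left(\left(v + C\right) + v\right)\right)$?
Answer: $201435$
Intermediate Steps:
$p{\left(v,C \right)} = -12 - 24 v - 12 C$ ($p{\left(v,C \right)} = - 12 \left(1 + \left(\left(C + v\right) + v\right)\right) = - 12 \left(1 + \left(C + 2 v\right)\right) = - 12 \left(1 + C + 2 v\right) = -12 - 24 v - 12 C$)
$206271 - p{\left(76,-556 \right)} = 206271 - \left(-12 - 1824 - -6672\right) = 206271 - \left(-12 - 1824 + 6672\right) = 206271 - 4836 = 201435$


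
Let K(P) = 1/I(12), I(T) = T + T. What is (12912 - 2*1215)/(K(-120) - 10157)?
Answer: -251568/243767 ≈ -1.0320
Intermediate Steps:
I(T) = 2*T
K(P) = 1/24 (K(P) = 1/(2*12) = 1/24)
(12912 - 2*1215)/(K(-120) - 10157) = (12912 - 2*1215)/(1/24 - 10157) = (12912 - 2430)/(-243767/24) = 10482*(-24/243767) = -251568/243767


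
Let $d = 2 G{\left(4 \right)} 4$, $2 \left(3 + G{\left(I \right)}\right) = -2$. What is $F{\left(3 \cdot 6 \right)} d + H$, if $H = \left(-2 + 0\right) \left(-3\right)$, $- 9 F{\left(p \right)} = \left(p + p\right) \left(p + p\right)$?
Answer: $4614$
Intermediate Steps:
$G{\left(I \right)} = -4$ ($G{\left(I \right)} = -3 + \frac{1}{2} \left(-2\right) = -3 - 1 = -4$)
$F{\left(p \right)} = - \frac{4 p^{2}}{9}$ ($F{\left(p \right)} = - \frac{\left(p + p\right) \left(p + p\right)}{9} = - \frac{2 p 2 p}{9} = - \frac{4 p^{2}}{9}$)
$d = -32$ ($d = 2 \left(-4\right) 4 = \left(-8\right) 4 = -32$)
$H = 6$ ($H = \left(-2\right) \left(-3\right) = 6$)
$F{\left(3 \cdot 6 \right)} d + H = - \frac{4 \left(3 \cdot 6\right)^{2}}{9} \left(-32\right) + 6 = - \frac{4 \cdot 18^{2}}{9} \left(-32\right) + 6 = \left(- \frac{4}{9}\right) 324 \left(-32\right) + 6 = \left(-144\right) \left(-32\right) + 6 = 4608 + 6 = 4614$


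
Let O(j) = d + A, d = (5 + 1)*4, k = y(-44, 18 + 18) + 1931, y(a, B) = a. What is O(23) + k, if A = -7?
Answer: 1904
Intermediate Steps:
k = 1887 (k = -44 + 1931 = 1887)
d = 24 (d = 6*4 = 24)
O(j) = 17 (O(j) = 24 - 7 = 17)
O(23) + k = 17 + 1887 = 1904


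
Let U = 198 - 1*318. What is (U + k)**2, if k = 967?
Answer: 717409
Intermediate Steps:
U = -120 (U = 198 - 318 = -120)
(U + k)**2 = (-120 + 967)**2 = 847**2 = 717409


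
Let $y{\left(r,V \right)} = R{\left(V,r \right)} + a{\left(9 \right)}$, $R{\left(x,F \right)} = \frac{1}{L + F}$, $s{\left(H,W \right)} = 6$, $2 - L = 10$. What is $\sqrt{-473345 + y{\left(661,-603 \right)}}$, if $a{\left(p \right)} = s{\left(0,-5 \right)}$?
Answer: $\frac{57 i \sqrt{62122502}}{653} \approx 688.0 i$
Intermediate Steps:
$L = -8$ ($L = 2 - 10 = -8$)
$a{\left(p \right)} = 6$
$R{\left(x,F \right)} = \frac{1}{-8 + F}$
$y{\left(r,V \right)} = 6 + \frac{1}{-8 + r}$ ($y{\left(r,V \right)} = \frac{1}{-8 + r} + 6 = 6 + \frac{1}{-8 + r}$)
$\sqrt{-473345 + y{\left(661,-603 \right)}} = \sqrt{-473345 + \frac{-47 + 6 \cdot 661}{-8 + 661}} = \sqrt{-473345 + \frac{-47 + 3966}{653}} = \sqrt{-473345 + \frac{1}{653} \cdot 3919} = \sqrt{-473345 + \frac{3919}{653}} = \sqrt{- \frac{309090366}{653}} = \frac{57 i \sqrt{62122502}}{653}$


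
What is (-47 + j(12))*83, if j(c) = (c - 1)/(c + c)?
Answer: -92711/24 ≈ -3863.0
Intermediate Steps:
j(c) = (-1 + c)/(2*c) (j(c) = (-1 + c)/((2*c)) = (-1 + c)*(1/(2*c)) = (-1 + c)/(2*c))
(-47 + j(12))*83 = (-47 + (1/2)*(-1 + 12)/12)*83 = (-47 + (1/2)*(1/12)*11)*83 = (-47 + 11/24)*83 = -1117/24*83 = -92711/24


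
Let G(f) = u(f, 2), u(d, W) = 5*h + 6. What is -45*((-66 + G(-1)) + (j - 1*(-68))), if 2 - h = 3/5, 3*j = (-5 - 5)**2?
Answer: -2175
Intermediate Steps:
j = 100/3 (j = (-5 - 5)**2/3 = (1/3)*(-10)**2 = (1/3)*100 = 100/3 ≈ 33.333)
h = 7/5 (h = 2 - 3/5 = 7/5 ≈ 1.4000)
u(d, W) = 13 (u(d, W) = 5*(7/5) + 6 = 7 + 6 = 13)
G(f) = 13
-45*((-66 + G(-1)) + (j - 1*(-68))) = -45*((-66 + 13) + (100/3 - 1*(-68))) = -45*(-53 + (100/3 + 68)) = -45*(-53 + 304/3) = -45*145/3 = -2175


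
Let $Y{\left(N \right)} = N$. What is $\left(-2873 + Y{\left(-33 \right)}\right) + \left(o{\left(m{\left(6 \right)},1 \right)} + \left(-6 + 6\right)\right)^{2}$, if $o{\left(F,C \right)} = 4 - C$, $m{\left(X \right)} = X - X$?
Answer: $-2897$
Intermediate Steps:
$m{\left(X \right)} = 0$
$\left(-2873 + Y{\left(-33 \right)}\right) + \left(o{\left(m{\left(6 \right)},1 \right)} + \left(-6 + 6\right)\right)^{2} = \left(-2873 - 33\right) + \left(\left(4 - 1\right) + \left(-6 + 6\right)\right)^{2} = -2906 + \left(\left(4 - 1\right) + 0\right)^{2} = -2906 + \left(3 + 0\right)^{2} = -2906 + 3^{2} = -2906 + 9 = -2897$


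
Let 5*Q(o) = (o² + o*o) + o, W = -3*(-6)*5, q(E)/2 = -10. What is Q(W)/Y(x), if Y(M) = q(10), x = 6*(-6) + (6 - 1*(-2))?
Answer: -1629/10 ≈ -162.90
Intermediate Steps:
q(E) = -20 (q(E) = 2*(-10) = -20)
x = -28 (x = -36 + (6 + 2) = -36 + 8 = -28)
W = 90 (W = 18*5 = 90)
Y(M) = -20
Q(o) = o/5 + 2*o²/5 (Q(o) = ((o² + o*o) + o)/5 = ((o² + o²) + o)/5 = (2*o² + o)/5 = (o + 2*o²)/5 = o/5 + 2*o²/5)
Q(W)/Y(x) = ((⅕)*90*(1 + 2*90))/(-20) = ((⅕)*90*(1 + 180))*(-1/20) = ((⅕)*90*181)*(-1/20) = 3258*(-1/20) = -1629/10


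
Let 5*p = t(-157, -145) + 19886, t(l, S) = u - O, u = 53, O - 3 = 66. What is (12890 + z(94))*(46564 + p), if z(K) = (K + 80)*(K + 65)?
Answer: 2049619128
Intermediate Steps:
O = 69 (O = 3 + 66 = 69)
t(l, S) = -16 (t(l, S) = 53 - 1*69 = 53 - 69 = -16)
z(K) = (65 + K)*(80 + K) (z(K) = (80 + K)*(65 + K) = (65 + K)*(80 + K))
p = 3974 (p = (-16 + 19886)/5 = (⅕)*19870 = 3974)
(12890 + z(94))*(46564 + p) = (12890 + (5200 + 94² + 145*94))*(46564 + 3974) = (12890 + (5200 + 8836 + 13630))*50538 = (12890 + 27666)*50538 = 40556*50538 = 2049619128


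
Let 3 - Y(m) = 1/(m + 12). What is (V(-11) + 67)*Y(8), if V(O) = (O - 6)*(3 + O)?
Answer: 11977/20 ≈ 598.85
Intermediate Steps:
Y(m) = 3 - 1/(12 + m) (Y(m) = 3 - 1/(m + 12) = 3 - 1/(12 + m))
V(O) = (-6 + O)*(3 + O)
(V(-11) + 67)*Y(8) = ((-18 + (-11)² - 3*(-11)) + 67)*((35 + 3*8)/(12 + 8)) = ((-18 + 121 + 33) + 67)*((35 + 24)/20) = (136 + 67)*((1/20)*59) = 203*(59/20) = 11977/20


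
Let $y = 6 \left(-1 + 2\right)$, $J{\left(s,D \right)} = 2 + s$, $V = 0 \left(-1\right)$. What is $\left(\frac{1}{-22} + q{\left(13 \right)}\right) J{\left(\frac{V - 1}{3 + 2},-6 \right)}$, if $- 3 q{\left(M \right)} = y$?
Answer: $- \frac{81}{22} \approx -3.6818$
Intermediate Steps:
$V = 0$
$y = 6$ ($y = 6 \cdot 1 = 6$)
$q{\left(M \right)} = -2$ ($q{\left(M \right)} = \left(- \frac{1}{3}\right) 6 = -2$)
$\left(\frac{1}{-22} + q{\left(13 \right)}\right) J{\left(\frac{V - 1}{3 + 2},-6 \right)} = \left(\frac{1}{-22} - 2\right) \left(2 + \frac{0 - 1}{3 + 2}\right) = \left(- \frac{1}{22} - 2\right) \left(2 - \frac{1}{5}\right) = - \frac{45 \left(2 - \frac{1}{5}\right)}{22} = \left(- \frac{45}{22}\right) \frac{9}{5} = - \frac{81}{22}$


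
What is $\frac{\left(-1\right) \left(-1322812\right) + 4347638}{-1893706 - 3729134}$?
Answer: $- \frac{63005}{62476} \approx -1.0085$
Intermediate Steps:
$\frac{\left(-1\right) \left(-1322812\right) + 4347638}{-1893706 - 3729134} = \frac{1322812 + 4347638}{-5622840} = 5670450 \left(- \frac{1}{5622840}\right) = - \frac{63005}{62476}$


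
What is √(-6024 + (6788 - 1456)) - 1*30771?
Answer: -30771 + 2*I*√173 ≈ -30771.0 + 26.306*I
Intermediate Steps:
√(-6024 + (6788 - 1456)) - 1*30771 = √(-6024 + 5332) - 30771 = √(-692) - 30771 = 2*I*√173 - 30771 = -30771 + 2*I*√173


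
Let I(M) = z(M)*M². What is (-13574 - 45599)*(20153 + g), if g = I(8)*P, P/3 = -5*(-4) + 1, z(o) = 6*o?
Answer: -12644619197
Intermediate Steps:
I(M) = 6*M³ (I(M) = (6*M)*M² = 6*M³)
P = 63 (P = 3*(-5*(-4) + 1) = 3*(20 + 1) = 3*21 = 63)
g = 193536 (g = (6*8³)*63 = (6*512)*63 = 3072*63 = 193536)
(-13574 - 45599)*(20153 + g) = (-13574 - 45599)*(20153 + 193536) = -59173*213689 = -12644619197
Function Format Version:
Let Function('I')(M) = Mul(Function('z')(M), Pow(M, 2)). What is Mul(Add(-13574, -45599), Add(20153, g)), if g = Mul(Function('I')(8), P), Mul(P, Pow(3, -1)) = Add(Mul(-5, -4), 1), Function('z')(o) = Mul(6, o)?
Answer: -12644619197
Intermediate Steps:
Function('I')(M) = Mul(6, Pow(M, 3)) (Function('I')(M) = Mul(Mul(6, M), Pow(M, 2)) = Mul(6, Pow(M, 3)))
P = 63 (P = Mul(3, Add(Mul(-5, -4), 1)) = Mul(3, Add(20, 1)) = Mul(3, 21) = 63)
g = 193536 (g = Mul(Mul(6, Pow(8, 3)), 63) = Mul(Mul(6, 512), 63) = Mul(3072, 63) = 193536)
Mul(Add(-13574, -45599), Add(20153, g)) = Mul(Add(-13574, -45599), Add(20153, 193536)) = Mul(-59173, 213689) = -12644619197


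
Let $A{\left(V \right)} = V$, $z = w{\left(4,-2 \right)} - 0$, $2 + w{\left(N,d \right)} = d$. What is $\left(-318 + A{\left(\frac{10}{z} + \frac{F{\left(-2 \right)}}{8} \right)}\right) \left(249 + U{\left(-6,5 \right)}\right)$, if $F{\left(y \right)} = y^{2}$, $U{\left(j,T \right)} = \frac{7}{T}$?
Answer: $-80128$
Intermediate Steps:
$w{\left(N,d \right)} = -2 + d$
$z = -4$ ($z = \left(-2 - 2\right) - 0 = -4 + 0 = -4$)
$\left(-318 + A{\left(\frac{10}{z} + \frac{F{\left(-2 \right)}}{8} \right)}\right) \left(249 + U{\left(-6,5 \right)}\right) = \left(-318 + \left(\frac{10}{-4} + \frac{\left(-2\right)^{2}}{8}\right)\right) \left(249 + \frac{7}{5}\right) = \left(-318 + \left(10 \left(- \frac{1}{4}\right) + 4 \cdot \frac{1}{8}\right)\right) \left(249 + 7 \cdot \frac{1}{5}\right) = \left(-318 + \left(- \frac{5}{2} + \frac{1}{2}\right)\right) \left(249 + \frac{7}{5}\right) = \left(-318 - 2\right) \frac{1252}{5} = \left(-320\right) \frac{1252}{5} = -80128$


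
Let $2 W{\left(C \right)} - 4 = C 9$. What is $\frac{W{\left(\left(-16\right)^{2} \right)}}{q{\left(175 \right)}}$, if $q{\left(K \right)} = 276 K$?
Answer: $\frac{577}{24150} \approx 0.023892$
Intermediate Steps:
$W{\left(C \right)} = 2 + \frac{9 C}{2}$ ($W{\left(C \right)} = 2 + \frac{C 9}{2} = 2 + \frac{9 C}{2}$)
$\frac{W{\left(\left(-16\right)^{2} \right)}}{q{\left(175 \right)}} = \frac{2 + \frac{9 \left(-16\right)^{2}}{2}}{276 \cdot 175} = \frac{2 + \frac{9}{2} \cdot 256}{48300} = \left(2 + 1152\right) \frac{1}{48300} = 1154 \cdot \frac{1}{48300} = \frac{577}{24150}$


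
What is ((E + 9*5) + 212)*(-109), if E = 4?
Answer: -28449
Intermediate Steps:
((E + 9*5) + 212)*(-109) = ((4 + 9*5) + 212)*(-109) = ((4 + 45) + 212)*(-109) = (49 + 212)*(-109) = 261*(-109) = -28449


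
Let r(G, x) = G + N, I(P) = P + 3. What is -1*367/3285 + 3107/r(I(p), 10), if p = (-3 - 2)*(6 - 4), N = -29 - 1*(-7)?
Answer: -10217138/95265 ≈ -107.25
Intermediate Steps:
N = -22 (N = -29 + 7 = -22)
p = -10 (p = -5*2 = -10)
I(P) = 3 + P
r(G, x) = -22 + G (r(G, x) = G - 22 = -22 + G)
-1*367/3285 + 3107/r(I(p), 10) = -1*367/3285 + 3107/(-22 + (3 - 10)) = -367*1/3285 + 3107/(-22 - 7) = -367/3285 + 3107/(-29) = -367/3285 + 3107*(-1/29) = -367/3285 - 3107/29 = -10217138/95265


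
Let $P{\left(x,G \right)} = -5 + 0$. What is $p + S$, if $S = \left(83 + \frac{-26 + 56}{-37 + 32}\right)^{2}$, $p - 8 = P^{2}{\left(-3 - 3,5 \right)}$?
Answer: $5962$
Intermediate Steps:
$P{\left(x,G \right)} = -5$
$p = 33$ ($p = 8 + \left(-5\right)^{2} = 8 + 25 = 33$)
$S = 5929$ ($S = \left(83 + \frac{30}{-5}\right)^{2} = \left(83 + 30 \left(- \frac{1}{5}\right)\right)^{2} = \left(83 - 6\right)^{2} = 77^{2} = 5929$)
$p + S = 33 + 5929 = 5962$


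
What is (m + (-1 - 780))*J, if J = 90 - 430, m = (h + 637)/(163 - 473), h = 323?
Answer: 8264380/31 ≈ 2.6659e+5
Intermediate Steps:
m = -96/31 (m = (323 + 637)/(163 - 473) = 960/(-310) = 960*(-1/310) = -96/31 ≈ -3.0968)
J = -340
(m + (-1 - 780))*J = (-96/31 + (-1 - 780))*(-340) = (-96/31 - 781)*(-340) = -24307/31*(-340) = 8264380/31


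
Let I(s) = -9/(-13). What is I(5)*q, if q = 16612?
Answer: 149508/13 ≈ 11501.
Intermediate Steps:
I(s) = 9/13 (I(s) = -9*(-1/13) = 9/13)
I(5)*q = (9/13)*16612 = 149508/13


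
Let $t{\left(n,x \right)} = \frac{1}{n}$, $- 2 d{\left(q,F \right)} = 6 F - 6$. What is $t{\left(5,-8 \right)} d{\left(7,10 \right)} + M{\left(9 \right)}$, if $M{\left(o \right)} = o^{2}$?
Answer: $\frac{378}{5} \approx 75.6$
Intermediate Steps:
$d{\left(q,F \right)} = 3 - 3 F$ ($d{\left(q,F \right)} = - \frac{6 F - 6}{2} = - \frac{-6 + 6 F}{2} = 3 - 3 F$)
$t{\left(5,-8 \right)} d{\left(7,10 \right)} + M{\left(9 \right)} = \frac{3 - 30}{5} + 9^{2} = \frac{3 - 30}{5} + 81 = \frac{1}{5} \left(-27\right) + 81 = - \frac{27}{5} + 81 = \frac{378}{5}$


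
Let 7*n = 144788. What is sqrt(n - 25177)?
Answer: I*sqrt(4493) ≈ 67.03*I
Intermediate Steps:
n = 20684 (n = (1/7)*144788 = 20684)
sqrt(n - 25177) = sqrt(20684 - 25177) = sqrt(-4493) = I*sqrt(4493)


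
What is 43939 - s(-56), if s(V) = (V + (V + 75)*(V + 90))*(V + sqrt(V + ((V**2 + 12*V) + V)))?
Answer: 76979 - 16520*sqrt(3) ≈ 48366.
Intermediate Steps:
s(V) = (V + sqrt(V**2 + 14*V))*(V + (75 + V)*(90 + V)) (s(V) = (V + (75 + V)*(90 + V))*(V + sqrt(V + (V**2 + 13*V))) = (V + (75 + V)*(90 + V))*(V + sqrt(V**2 + 14*V)) = (V + sqrt(V**2 + 14*V))*(V + (75 + V)*(90 + V)))
43939 - s(-56) = 43939 - ((-56)**3 + 166*(-56)**2 + 6750*(-56) + 6750*sqrt(-56*(14 - 56)) + (-56)**2*sqrt(-56*(14 - 56)) + 166*(-56)*sqrt(-56*(14 - 56))) = 43939 - (-175616 + 166*3136 - 378000 + 6750*sqrt(-56*(-42)) + 3136*sqrt(-56*(-42)) + 166*(-56)*sqrt(-56*(-42))) = 43939 - (-175616 + 520576 - 378000 + 6750*sqrt(2352) + 3136*sqrt(2352) + 166*(-56)*sqrt(2352)) = 43939 - (-175616 + 520576 - 378000 + 6750*(28*sqrt(3)) + 3136*(28*sqrt(3)) + 166*(-56)*(28*sqrt(3))) = 43939 - (-175616 + 520576 - 378000 + 189000*sqrt(3) + 87808*sqrt(3) - 260288*sqrt(3)) = 43939 - (-33040 + 16520*sqrt(3)) = 43939 + (33040 - 16520*sqrt(3)) = 76979 - 16520*sqrt(3)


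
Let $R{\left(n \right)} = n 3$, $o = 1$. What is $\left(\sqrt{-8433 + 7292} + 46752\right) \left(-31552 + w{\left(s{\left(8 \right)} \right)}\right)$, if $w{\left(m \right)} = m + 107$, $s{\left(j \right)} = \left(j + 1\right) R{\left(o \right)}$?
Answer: $-1468854336 - 31418 i \sqrt{1141} \approx -1.4689 \cdot 10^{9} - 1.0613 \cdot 10^{6} i$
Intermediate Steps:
$R{\left(n \right)} = 3 n$
$s{\left(j \right)} = 3 + 3 j$ ($s{\left(j \right)} = \left(j + 1\right) 3 \cdot 1 = \left(1 + j\right) 3 = 3 + 3 j$)
$w{\left(m \right)} = 107 + m$
$\left(\sqrt{-8433 + 7292} + 46752\right) \left(-31552 + w{\left(s{\left(8 \right)} \right)}\right) = \left(\sqrt{-8433 + 7292} + 46752\right) \left(-31552 + \left(107 + \left(3 + 3 \cdot 8\right)\right)\right) = \left(\sqrt{-1141} + 46752\right) \left(-31552 + \left(107 + \left(3 + 24\right)\right)\right) = \left(i \sqrt{1141} + 46752\right) \left(-31552 + \left(107 + 27\right)\right) = \left(46752 + i \sqrt{1141}\right) \left(-31552 + 134\right) = \left(46752 + i \sqrt{1141}\right) \left(-31418\right) = -1468854336 - 31418 i \sqrt{1141}$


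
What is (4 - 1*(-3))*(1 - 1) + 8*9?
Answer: 72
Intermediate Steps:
(4 - 1*(-3))*(1 - 1) + 8*9 = (4 + 3)*0 + 72 = 7*0 + 72 = 0 + 72 = 72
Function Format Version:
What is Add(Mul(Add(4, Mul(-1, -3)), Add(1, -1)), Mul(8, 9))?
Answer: 72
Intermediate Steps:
Add(Mul(Add(4, Mul(-1, -3)), Add(1, -1)), Mul(8, 9)) = Add(Mul(Add(4, 3), 0), 72) = Add(Mul(7, 0), 72) = Add(0, 72) = 72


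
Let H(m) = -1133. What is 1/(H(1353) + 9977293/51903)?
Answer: -51903/48828806 ≈ -0.0010630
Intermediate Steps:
1/(H(1353) + 9977293/51903) = 1/(-1133 + 9977293/51903) = 1/(-48828806/51903) = -51903/48828806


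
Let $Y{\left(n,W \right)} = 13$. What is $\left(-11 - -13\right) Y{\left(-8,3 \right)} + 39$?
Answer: $65$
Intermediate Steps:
$\left(-11 - -13\right) Y{\left(-8,3 \right)} + 39 = \left(-11 - -13\right) 13 + 39 = \left(-11 + 13\right) 13 + 39 = 2 \cdot 13 + 39 = 26 + 39 = 65$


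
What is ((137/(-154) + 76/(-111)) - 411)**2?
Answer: 49738390977025/292204836 ≈ 1.7022e+5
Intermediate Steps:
((137/(-154) + 76/(-111)) - 411)**2 = ((137*(-1/154) + 76*(-1/111)) - 411)**2 = ((-137/154 - 76/111) - 411)**2 = (-26911/17094 - 411)**2 = (-7052545/17094)**2 = 49738390977025/292204836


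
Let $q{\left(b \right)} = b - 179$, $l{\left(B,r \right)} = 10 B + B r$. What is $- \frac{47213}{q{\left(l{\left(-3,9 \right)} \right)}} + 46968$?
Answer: $\frac{11131661}{236} \approx 47168.0$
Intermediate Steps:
$q{\left(b \right)} = -179 + b$
$- \frac{47213}{q{\left(l{\left(-3,9 \right)} \right)}} + 46968 = - \frac{47213}{-179 - 3 \left(10 + 9\right)} + 46968 = - \frac{47213}{-179 - 57} + 46968 = - \frac{47213}{-236} + 46968 = \left(-47213\right) \left(- \frac{1}{236}\right) + 46968 = \frac{47213}{236} + 46968 = \frac{11131661}{236}$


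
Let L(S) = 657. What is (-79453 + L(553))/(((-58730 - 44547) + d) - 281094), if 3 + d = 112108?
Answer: 39398/136133 ≈ 0.28941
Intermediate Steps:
d = 112105 (d = -3 + 112108 = 112105)
(-79453 + L(553))/(((-58730 - 44547) + d) - 281094) = (-79453 + 657)/(((-58730 - 44547) + 112105) - 281094) = -78796/((-103277 + 112105) - 281094) = -78796/(8828 - 281094) = -78796/(-272266) = -78796*(-1/272266) = 39398/136133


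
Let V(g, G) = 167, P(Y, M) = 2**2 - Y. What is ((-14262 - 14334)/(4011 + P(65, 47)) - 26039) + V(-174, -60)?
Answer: -51111498/1975 ≈ -25879.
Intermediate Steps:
P(Y, M) = 4 - Y
((-14262 - 14334)/(4011 + P(65, 47)) - 26039) + V(-174, -60) = ((-14262 - 14334)/(4011 + (4 - 1*65)) - 26039) + 167 = (-28596/(4011 + (4 - 65)) - 26039) + 167 = (-28596/(4011 - 61) - 26039) + 167 = (-28596/3950 - 26039) + 167 = (-28596*1/3950 - 26039) + 167 = (-14298/1975 - 26039) + 167 = -51441323/1975 + 167 = -51111498/1975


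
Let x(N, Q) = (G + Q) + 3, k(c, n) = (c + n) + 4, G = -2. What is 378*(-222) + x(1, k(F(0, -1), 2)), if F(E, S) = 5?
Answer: -83904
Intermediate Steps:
k(c, n) = 4 + c + n
x(N, Q) = 1 + Q (x(N, Q) = (-2 + Q) + 3 = 1 + Q)
378*(-222) + x(1, k(F(0, -1), 2)) = 378*(-222) + (1 + (4 + 5 + 2)) = -83916 + (1 + 11) = -83916 + 12 = -83904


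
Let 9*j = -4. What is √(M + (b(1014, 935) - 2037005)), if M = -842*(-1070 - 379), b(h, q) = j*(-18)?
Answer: 3*I*√90771 ≈ 903.85*I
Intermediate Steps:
j = -4/9 (j = (⅑)*(-4) = -4/9 ≈ -0.44444)
b(h, q) = 8 (b(h, q) = -4/9*(-18) = 8)
M = 1220058 (M = -842*(-1449) = 1220058)
√(M + (b(1014, 935) - 2037005)) = √(1220058 + (8 - 2037005)) = √(1220058 - 2036997) = √(-816939) = 3*I*√90771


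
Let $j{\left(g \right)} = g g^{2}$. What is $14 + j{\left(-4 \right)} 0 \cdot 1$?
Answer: $14$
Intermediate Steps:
$j{\left(g \right)} = g^{3}$
$14 + j{\left(-4 \right)} 0 \cdot 1 = 14 + \left(-4\right)^{3} \cdot 0 \cdot 1 = 14 - 0 = 14 + 0 = 14$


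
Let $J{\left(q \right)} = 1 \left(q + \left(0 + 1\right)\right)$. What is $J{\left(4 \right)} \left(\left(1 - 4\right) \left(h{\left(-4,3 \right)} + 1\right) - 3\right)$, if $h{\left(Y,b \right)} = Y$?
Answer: $30$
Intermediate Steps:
$J{\left(q \right)} = 1 + q$ ($J{\left(q \right)} = 1 \left(q + 1\right) = 1 \left(1 + q\right) = 1 + q$)
$J{\left(4 \right)} \left(\left(1 - 4\right) \left(h{\left(-4,3 \right)} + 1\right) - 3\right) = \left(1 + 4\right) \left(\left(1 - 4\right) \left(-4 + 1\right) - 3\right) = 5 \left(\left(-3\right) \left(-3\right) - 3\right) = 5 \left(9 - 3\right) = 5 \cdot 6 = 30$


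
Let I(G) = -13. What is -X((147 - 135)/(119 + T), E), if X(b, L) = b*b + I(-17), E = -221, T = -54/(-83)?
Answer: 1281129877/98624761 ≈ 12.990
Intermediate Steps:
T = 54/83 (T = -54*(-1/83) = 54/83 ≈ 0.65060)
X(b, L) = -13 + b² (X(b, L) = b*b - 13 = b² - 13 = -13 + b²)
-X((147 - 135)/(119 + T), E) = -(-13 + ((147 - 135)/(119 + 54/83))²) = -(-13 + (12/(9931/83))²) = -(-13 + (12*(83/9931))²) = -(-13 + (996/9931)²) = -(-13 + 992016/98624761) = -1*(-1281129877/98624761) = 1281129877/98624761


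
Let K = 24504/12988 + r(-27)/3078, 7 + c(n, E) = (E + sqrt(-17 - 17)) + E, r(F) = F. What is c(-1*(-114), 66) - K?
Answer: 45574633/370158 + I*sqrt(34) ≈ 123.12 + 5.831*I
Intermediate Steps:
c(n, E) = -7 + 2*E + I*sqrt(34) (c(n, E) = -7 + ((E + sqrt(-17 - 17)) + E) = -7 + ((E + sqrt(-34)) + E) = -7 + ((E + I*sqrt(34)) + E) = -7 + (2*E + I*sqrt(34)) = -7 + 2*E + I*sqrt(34))
K = 695117/370158 (K = 24504/12988 - 27/3078 = 24504*(1/12988) - 27*1/3078 = 6126/3247 - 1/114 = 695117/370158 ≈ 1.8779)
c(-1*(-114), 66) - K = (-7 + 2*66 + I*sqrt(34)) - 1*695117/370158 = (-7 + 132 + I*sqrt(34)) - 695117/370158 = (125 + I*sqrt(34)) - 695117/370158 = 45574633/370158 + I*sqrt(34)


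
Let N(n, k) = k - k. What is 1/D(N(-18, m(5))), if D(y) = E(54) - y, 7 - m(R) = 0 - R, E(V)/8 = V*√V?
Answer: √6/7776 ≈ 0.00031501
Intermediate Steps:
E(V) = 8*V^(3/2) (E(V) = 8*(V*√V) = 8*V^(3/2))
m(R) = 7 + R (m(R) = 7 - (0 - R) = 7 - (-1)*R = 7 + R)
N(n, k) = 0
D(y) = -y + 1296*√6 (D(y) = 8*54^(3/2) - y = 8*(162*√6) - y = 1296*√6 - y = -y + 1296*√6)
1/D(N(-18, m(5))) = 1/(-1*0 + 1296*√6) = 1/(0 + 1296*√6) = 1/(1296*√6) = √6/7776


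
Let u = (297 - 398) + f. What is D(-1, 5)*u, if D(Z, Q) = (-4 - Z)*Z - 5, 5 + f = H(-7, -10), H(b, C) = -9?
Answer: 230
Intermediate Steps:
f = -14 (f = -5 - 9 = -14)
u = -115 (u = (297 - 398) - 14 = -101 - 14 = -115)
D(Z, Q) = -5 + Z*(-4 - Z) (D(Z, Q) = Z*(-4 - Z) - 5 = -5 + Z*(-4 - Z))
D(-1, 5)*u = (-5 - 1*(-1)² - 4*(-1))*(-115) = (-5 - 1*1 + 4)*(-115) = (-5 - 1 + 4)*(-115) = -2*(-115) = 230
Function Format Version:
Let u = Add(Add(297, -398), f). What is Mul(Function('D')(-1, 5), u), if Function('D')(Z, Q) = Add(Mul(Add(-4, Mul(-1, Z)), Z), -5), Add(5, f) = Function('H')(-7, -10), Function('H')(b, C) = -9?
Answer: 230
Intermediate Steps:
f = -14 (f = Add(-5, -9) = -14)
u = -115 (u = Add(Add(297, -398), -14) = Add(-101, -14) = -115)
Function('D')(Z, Q) = Add(-5, Mul(Z, Add(-4, Mul(-1, Z)))) (Function('D')(Z, Q) = Add(Mul(Z, Add(-4, Mul(-1, Z))), -5) = Add(-5, Mul(Z, Add(-4, Mul(-1, Z)))))
Mul(Function('D')(-1, 5), u) = Mul(Add(-5, Mul(-1, Pow(-1, 2)), Mul(-4, -1)), -115) = Mul(Add(-5, Mul(-1, 1), 4), -115) = Mul(Add(-5, -1, 4), -115) = Mul(-2, -115) = 230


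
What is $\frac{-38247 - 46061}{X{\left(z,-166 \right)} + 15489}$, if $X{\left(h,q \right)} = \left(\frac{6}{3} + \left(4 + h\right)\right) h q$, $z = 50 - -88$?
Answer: $\frac{84308}{3283263} \approx 0.025678$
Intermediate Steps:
$z = 138$ ($z = 50 + 88 = 138$)
$X{\left(h,q \right)} = h q \left(6 + h\right)$ ($X{\left(h,q \right)} = \left(6 \cdot \frac{1}{3} + \left(4 + h\right)\right) h q = \left(2 + \left(4 + h\right)\right) h q = \left(6 + h\right) h q = h q \left(6 + h\right)$)
$\frac{-38247 - 46061}{X{\left(z,-166 \right)} + 15489} = \frac{-38247 - 46061}{138 \left(-166\right) \left(6 + 138\right) + 15489} = - \frac{84308}{138 \left(-166\right) 144 + 15489} = - \frac{84308}{-3298752 + 15489} = - \frac{84308}{-3283263} = \left(-84308\right) \left(- \frac{1}{3283263}\right) = \frac{84308}{3283263}$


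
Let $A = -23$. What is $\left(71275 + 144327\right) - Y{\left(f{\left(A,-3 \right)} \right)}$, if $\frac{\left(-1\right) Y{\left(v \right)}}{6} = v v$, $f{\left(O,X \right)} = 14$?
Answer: $216778$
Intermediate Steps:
$Y{\left(v \right)} = - 6 v^{2}$ ($Y{\left(v \right)} = - 6 v v = - 6 v^{2}$)
$\left(71275 + 144327\right) - Y{\left(f{\left(A,-3 \right)} \right)} = \left(71275 + 144327\right) - - 6 \cdot 14^{2} = 215602 - \left(-6\right) 196 = 215602 - -1176 = 215602 + 1176 = 216778$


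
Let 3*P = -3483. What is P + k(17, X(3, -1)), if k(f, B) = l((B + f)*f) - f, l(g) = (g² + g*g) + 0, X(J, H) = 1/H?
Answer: 146790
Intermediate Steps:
P = -1161 (P = (⅓)*(-3483) = -1161)
l(g) = 2*g² (l(g) = (g² + g²) + 0 = 2*g² + 0 = 2*g²)
k(f, B) = -f + 2*f²*(B + f)² (k(f, B) = 2*((B + f)*f)² - f = 2*(f*(B + f))² - f = 2*(f²*(B + f)²) - f = 2*f²*(B + f)² - f = -f + 2*f²*(B + f)²)
P + k(17, X(3, -1)) = -1161 + 17*(-1 + 2*17*(1/(-1) + 17)²) = -1161 + 17*(-1 + 2*17*(-1 + 17)²) = -1161 + 17*(-1 + 2*17*16²) = -1161 + 17*(-1 + 2*17*256) = -1161 + 17*(-1 + 8704) = -1161 + 17*8703 = -1161 + 147951 = 146790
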